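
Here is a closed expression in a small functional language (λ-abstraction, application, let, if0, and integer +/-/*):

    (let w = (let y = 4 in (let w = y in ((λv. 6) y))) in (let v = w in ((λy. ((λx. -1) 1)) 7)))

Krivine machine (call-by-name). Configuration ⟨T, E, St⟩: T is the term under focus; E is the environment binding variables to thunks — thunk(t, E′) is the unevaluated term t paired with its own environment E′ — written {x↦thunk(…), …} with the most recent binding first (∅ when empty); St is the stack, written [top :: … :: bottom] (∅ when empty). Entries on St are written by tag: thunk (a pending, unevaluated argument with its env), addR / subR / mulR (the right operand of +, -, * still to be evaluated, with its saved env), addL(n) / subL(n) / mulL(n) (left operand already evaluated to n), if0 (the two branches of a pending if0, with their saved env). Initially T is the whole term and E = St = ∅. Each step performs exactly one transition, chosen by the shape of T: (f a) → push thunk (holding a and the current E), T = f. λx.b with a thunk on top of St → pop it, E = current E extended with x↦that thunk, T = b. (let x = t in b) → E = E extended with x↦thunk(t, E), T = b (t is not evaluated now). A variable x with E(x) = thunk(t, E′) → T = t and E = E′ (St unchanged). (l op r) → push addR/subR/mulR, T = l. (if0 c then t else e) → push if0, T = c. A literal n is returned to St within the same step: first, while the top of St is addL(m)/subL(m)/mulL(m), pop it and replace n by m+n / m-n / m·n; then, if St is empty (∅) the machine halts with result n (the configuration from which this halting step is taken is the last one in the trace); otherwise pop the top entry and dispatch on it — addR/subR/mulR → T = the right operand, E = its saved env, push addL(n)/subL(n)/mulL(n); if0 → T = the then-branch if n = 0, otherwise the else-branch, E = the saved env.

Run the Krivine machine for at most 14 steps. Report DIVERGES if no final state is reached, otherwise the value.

Answer: -1

Execution trace:
0. [T=(let w = (let y = 4 in (let w = y in ((λv. 6) y))) in (let v = w in ((λy. ((λx. -1) 1)) 7))) | E=∅ | St=∅]
1. [T=(let v = w in ((λy. ((λx. -1) 1)) 7)) | E={w↦thunk((let y = 4 in (let w = y in ((λv. 6) y))), ∅)} | St=∅]
2. [T=((λy. ((λx. -1) 1)) 7) | E={v↦thunk(w, {w↦thunk((let y = 4 in (let w = y in ((λv. 6) y))), ∅)}), w↦thunk((let y = 4 in (let w = y in ((λv. 6) y))), ∅)} | St=∅]
3. [T=(λy. ((λx. -1) 1)) | E={v↦thunk(w, {w↦thunk((let y = 4 in (let w = y in ((λv. 6) y))), ∅)}), w↦thunk((let y = 4 in (let w = y in ((λv. 6) y))), ∅)} | St=[thunk]]
4. [T=((λx. -1) 1) | E={y↦thunk(7, {v↦thunk(w, {w↦thunk((let y = 4 in (let w = y in ((λv. 6) y))), ∅)}), w↦thunk((let y = 4 in (let w = y in ((λv. 6) y))), ∅)}), v↦thunk(w, {w↦thunk((let y = 4 in (let w = y in ((λv. 6) y))), ∅)}), w↦thunk((let y = 4 in (let w = y in ((λv. 6) y))), ∅)} | St=∅]
5. [T=(λx. -1) | E={y↦thunk(7, {v↦thunk(w, {w↦thunk((let y = 4 in (let w = y in ((λv. 6) y))), ∅)}), w↦thunk((let y = 4 in (let w = y in ((λv. 6) y))), ∅)}), v↦thunk(w, {w↦thunk((let y = 4 in (let w = y in ((λv. 6) y))), ∅)}), w↦thunk((let y = 4 in (let w = y in ((λv. 6) y))), ∅)} | St=[thunk]]
6. [T=-1 | E={x↦thunk(1, {y↦thunk(7, {v↦thunk(w, {w↦thunk((let y = 4 in (let w = y in ((λv. 6) y))), ∅)}), w↦thunk((let y = 4 in (let w = y in ((λv. 6) y))), ∅)}), v↦thunk(w, {w↦thunk((let y = 4 in (let w = y in ((λv. 6) y))), ∅)}), w↦thunk((let y = 4 in (let w = y in ((λv. 6) y))), ∅)}), y↦thunk(7, {v↦thunk(w, {w↦thunk((let y = 4 in (let w = y in ((λv. 6) y))), ∅)}), w↦thunk((let y = 4 in (let w = y in ((λv. 6) y))), ∅)}), v↦thunk(w, {w↦thunk((let y = 4 in (let w = y in ((λv. 6) y))), ∅)}), w↦thunk((let y = 4 in (let w = y in ((λv. 6) y))), ∅)} | St=∅]
→ final value -1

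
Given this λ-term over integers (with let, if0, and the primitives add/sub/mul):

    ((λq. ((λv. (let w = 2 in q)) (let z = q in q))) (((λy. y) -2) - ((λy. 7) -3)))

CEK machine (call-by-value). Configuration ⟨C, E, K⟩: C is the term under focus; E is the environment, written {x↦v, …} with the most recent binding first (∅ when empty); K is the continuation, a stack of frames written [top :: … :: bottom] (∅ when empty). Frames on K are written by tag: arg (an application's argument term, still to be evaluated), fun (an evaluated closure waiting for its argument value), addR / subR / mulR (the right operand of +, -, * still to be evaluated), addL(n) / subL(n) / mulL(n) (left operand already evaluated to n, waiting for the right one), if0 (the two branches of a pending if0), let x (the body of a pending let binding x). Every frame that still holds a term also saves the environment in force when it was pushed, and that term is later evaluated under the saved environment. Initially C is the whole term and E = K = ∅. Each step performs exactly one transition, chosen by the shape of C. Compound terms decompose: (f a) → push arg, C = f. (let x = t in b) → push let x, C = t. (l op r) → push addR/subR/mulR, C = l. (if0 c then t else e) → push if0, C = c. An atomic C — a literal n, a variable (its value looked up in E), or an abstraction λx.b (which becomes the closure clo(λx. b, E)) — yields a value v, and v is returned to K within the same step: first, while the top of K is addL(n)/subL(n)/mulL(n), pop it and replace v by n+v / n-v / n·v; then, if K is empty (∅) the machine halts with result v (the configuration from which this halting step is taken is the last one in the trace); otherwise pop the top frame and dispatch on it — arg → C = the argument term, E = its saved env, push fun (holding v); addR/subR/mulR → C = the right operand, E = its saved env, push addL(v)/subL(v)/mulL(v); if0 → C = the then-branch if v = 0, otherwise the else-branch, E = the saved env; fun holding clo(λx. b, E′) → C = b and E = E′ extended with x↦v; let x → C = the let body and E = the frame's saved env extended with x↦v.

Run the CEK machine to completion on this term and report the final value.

0. [C=((λq. ((λv. (let w = 2 in q)) (let z = q in q))) (((λy. y) -2) - ((λy. 7) -3))) | E=∅ | K=∅]
1. [C=(λq. ((λv. (let w = 2 in q)) (let z = q in q))) | E=∅ | K=[arg]]
2. [C=(((λy. y) -2) - ((λy. 7) -3)) | E=∅ | K=[fun]]
3. [C=((λy. y) -2) | E=∅ | K=[subR :: fun]]
4. [C=(λy. y) | E=∅ | K=[arg :: subR :: fun]]
5. [C=-2 | E=∅ | K=[fun :: subR :: fun]]
6. [C=y | E={y↦-2} | K=[subR :: fun]]
7. [C=((λy. 7) -3) | E=∅ | K=[subL(-2) :: fun]]
8. [C=(λy. 7) | E=∅ | K=[arg :: subL(-2) :: fun]]
9. [C=-3 | E=∅ | K=[fun :: subL(-2) :: fun]]
10. [C=7 | E={y↦-3} | K=[subL(-2) :: fun]]
11. [C=((λv. (let w = 2 in q)) (let z = q in q)) | E={q↦-9} | K=∅]
12. [C=(λv. (let w = 2 in q)) | E={q↦-9} | K=[arg]]
13. [C=(let z = q in q) | E={q↦-9} | K=[fun]]
14. [C=q | E={q↦-9} | K=[let z :: fun]]
15. [C=q | E={z↦-9, q↦-9} | K=[fun]]
16. [C=(let w = 2 in q) | E={v↦-9, q↦-9} | K=∅]
17. [C=2 | E={v↦-9, q↦-9} | K=[let w]]
18. [C=q | E={w↦2, v↦-9, q↦-9} | K=∅]
→ final value -9

Answer: -9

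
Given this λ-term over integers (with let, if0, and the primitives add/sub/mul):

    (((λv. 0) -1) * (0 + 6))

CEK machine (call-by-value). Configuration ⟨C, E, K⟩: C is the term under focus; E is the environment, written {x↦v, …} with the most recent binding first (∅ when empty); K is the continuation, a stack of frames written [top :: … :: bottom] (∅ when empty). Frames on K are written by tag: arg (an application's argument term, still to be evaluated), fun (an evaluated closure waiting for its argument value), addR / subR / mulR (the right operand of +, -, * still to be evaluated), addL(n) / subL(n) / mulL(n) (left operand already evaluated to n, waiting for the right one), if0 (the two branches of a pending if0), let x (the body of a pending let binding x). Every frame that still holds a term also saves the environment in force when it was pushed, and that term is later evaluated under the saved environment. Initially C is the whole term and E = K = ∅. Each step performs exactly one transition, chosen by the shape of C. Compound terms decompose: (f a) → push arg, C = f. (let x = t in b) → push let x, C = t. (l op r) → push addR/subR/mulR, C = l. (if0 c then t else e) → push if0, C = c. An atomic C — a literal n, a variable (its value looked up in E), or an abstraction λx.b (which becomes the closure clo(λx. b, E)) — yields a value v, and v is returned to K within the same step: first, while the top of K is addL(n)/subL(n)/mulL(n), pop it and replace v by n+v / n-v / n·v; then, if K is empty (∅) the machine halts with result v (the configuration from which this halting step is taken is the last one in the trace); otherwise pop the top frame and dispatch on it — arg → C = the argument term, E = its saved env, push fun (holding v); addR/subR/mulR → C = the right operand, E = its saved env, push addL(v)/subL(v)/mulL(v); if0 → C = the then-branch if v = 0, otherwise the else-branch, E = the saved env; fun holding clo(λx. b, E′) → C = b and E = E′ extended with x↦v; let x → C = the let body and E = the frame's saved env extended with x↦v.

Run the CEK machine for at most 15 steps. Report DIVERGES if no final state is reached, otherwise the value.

Answer: 0

Machine steps:
step 0: ⟨C=(((λv. 0) -1) * (0 + 6)); E=∅; K=∅⟩
step 1: ⟨C=((λv. 0) -1); E=∅; K=[mulR]⟩
step 2: ⟨C=(λv. 0); E=∅; K=[arg :: mulR]⟩
step 3: ⟨C=-1; E=∅; K=[fun :: mulR]⟩
step 4: ⟨C=0; E={v↦-1}; K=[mulR]⟩
step 5: ⟨C=(0 + 6); E=∅; K=[mulL(0)]⟩
step 6: ⟨C=0; E=∅; K=[addR :: mulL(0)]⟩
step 7: ⟨C=6; E=∅; K=[addL(0) :: mulL(0)]⟩
→ final value 0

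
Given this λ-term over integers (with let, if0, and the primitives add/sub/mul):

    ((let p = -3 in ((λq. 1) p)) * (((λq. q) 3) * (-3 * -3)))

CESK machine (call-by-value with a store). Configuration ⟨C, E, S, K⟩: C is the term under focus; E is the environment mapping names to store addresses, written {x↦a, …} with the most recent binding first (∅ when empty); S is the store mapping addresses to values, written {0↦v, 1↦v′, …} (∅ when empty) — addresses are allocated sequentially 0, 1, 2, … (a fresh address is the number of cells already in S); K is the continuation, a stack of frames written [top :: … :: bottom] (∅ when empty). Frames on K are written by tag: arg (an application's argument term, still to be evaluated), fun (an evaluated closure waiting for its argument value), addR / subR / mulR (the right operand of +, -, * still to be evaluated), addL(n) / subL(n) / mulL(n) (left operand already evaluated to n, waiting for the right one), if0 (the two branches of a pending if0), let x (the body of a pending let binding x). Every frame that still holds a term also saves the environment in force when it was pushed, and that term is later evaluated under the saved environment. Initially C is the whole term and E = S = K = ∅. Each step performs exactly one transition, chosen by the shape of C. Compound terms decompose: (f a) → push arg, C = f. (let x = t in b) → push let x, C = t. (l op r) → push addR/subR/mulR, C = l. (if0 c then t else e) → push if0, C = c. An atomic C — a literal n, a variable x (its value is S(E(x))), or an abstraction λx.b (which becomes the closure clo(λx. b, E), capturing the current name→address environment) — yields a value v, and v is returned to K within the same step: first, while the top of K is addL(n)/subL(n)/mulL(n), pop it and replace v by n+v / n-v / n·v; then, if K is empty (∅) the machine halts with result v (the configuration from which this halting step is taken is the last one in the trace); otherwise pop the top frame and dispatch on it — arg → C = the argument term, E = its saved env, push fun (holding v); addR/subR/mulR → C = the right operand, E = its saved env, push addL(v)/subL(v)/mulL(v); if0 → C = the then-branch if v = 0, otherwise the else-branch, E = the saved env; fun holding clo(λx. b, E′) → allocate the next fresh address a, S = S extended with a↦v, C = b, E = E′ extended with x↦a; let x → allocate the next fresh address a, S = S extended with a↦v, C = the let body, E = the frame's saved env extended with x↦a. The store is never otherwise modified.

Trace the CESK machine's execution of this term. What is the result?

0. [C=((let p = -3 in ((λq. 1) p)) * (((λq. q) 3) * (-3 * -3))) | E=∅ | S=∅ | K=∅]
1. [C=(let p = -3 in ((λq. 1) p)) | E=∅ | S=∅ | K=[mulR]]
2. [C=-3 | E=∅ | S=∅ | K=[let p :: mulR]]
3. [C=((λq. 1) p) | E={p↦0} | S={0↦-3} | K=[mulR]]
4. [C=(λq. 1) | E={p↦0} | S={0↦-3} | K=[arg :: mulR]]
5. [C=p | E={p↦0} | S={0↦-3} | K=[fun :: mulR]]
6. [C=1 | E={q↦1, p↦0} | S={0↦-3, 1↦-3} | K=[mulR]]
7. [C=(((λq. q) 3) * (-3 * -3)) | E=∅ | S={0↦-3, 1↦-3} | K=[mulL(1)]]
8. [C=((λq. q) 3) | E=∅ | S={0↦-3, 1↦-3} | K=[mulR :: mulL(1)]]
9. [C=(λq. q) | E=∅ | S={0↦-3, 1↦-3} | K=[arg :: mulR :: mulL(1)]]
10. [C=3 | E=∅ | S={0↦-3, 1↦-3} | K=[fun :: mulR :: mulL(1)]]
11. [C=q | E={q↦2} | S={0↦-3, 1↦-3, 2↦3} | K=[mulR :: mulL(1)]]
12. [C=(-3 * -3) | E=∅ | S={0↦-3, 1↦-3, 2↦3} | K=[mulL(3) :: mulL(1)]]
13. [C=-3 | E=∅ | S={0↦-3, 1↦-3, 2↦3} | K=[mulR :: mulL(3) :: mulL(1)]]
14. [C=-3 | E=∅ | S={0↦-3, 1↦-3, 2↦3} | K=[mulL(-3) :: mulL(3) :: mulL(1)]]
→ final value 27

Answer: 27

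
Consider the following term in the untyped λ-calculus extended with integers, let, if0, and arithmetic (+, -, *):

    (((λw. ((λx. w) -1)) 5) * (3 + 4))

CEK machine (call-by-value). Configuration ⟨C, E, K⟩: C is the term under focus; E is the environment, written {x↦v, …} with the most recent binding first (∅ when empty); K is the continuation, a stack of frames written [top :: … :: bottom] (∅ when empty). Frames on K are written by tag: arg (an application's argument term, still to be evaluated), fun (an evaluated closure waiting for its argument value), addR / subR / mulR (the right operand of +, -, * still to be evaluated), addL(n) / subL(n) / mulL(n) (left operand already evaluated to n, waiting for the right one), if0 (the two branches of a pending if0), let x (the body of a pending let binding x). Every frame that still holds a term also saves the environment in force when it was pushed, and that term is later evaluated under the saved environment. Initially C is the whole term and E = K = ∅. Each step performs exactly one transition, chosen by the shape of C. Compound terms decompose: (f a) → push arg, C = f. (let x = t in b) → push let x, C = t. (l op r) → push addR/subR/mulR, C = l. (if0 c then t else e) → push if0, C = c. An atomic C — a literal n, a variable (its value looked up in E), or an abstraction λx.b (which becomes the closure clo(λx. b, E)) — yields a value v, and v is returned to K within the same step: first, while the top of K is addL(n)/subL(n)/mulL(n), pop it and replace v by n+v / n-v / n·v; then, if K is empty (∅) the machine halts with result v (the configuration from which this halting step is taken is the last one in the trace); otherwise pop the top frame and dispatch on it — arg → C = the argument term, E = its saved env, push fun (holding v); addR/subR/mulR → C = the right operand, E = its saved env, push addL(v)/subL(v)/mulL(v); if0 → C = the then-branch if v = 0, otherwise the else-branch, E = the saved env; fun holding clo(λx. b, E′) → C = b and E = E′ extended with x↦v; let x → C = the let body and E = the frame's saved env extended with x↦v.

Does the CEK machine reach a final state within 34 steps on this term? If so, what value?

t=0: <C=(((λw. ((λx. w) -1)) 5) * (3 + 4)), E=∅, K=∅>
t=1: <C=((λw. ((λx. w) -1)) 5), E=∅, K=[mulR]>
t=2: <C=(λw. ((λx. w) -1)), E=∅, K=[arg :: mulR]>
t=3: <C=5, E=∅, K=[fun :: mulR]>
t=4: <C=((λx. w) -1), E={w↦5}, K=[mulR]>
t=5: <C=(λx. w), E={w↦5}, K=[arg :: mulR]>
t=6: <C=-1, E={w↦5}, K=[fun :: mulR]>
t=7: <C=w, E={x↦-1, w↦5}, K=[mulR]>
t=8: <C=(3 + 4), E=∅, K=[mulL(5)]>
t=9: <C=3, E=∅, K=[addR :: mulL(5)]>
t=10: <C=4, E=∅, K=[addL(3) :: mulL(5)]>
→ final value 35

Answer: 35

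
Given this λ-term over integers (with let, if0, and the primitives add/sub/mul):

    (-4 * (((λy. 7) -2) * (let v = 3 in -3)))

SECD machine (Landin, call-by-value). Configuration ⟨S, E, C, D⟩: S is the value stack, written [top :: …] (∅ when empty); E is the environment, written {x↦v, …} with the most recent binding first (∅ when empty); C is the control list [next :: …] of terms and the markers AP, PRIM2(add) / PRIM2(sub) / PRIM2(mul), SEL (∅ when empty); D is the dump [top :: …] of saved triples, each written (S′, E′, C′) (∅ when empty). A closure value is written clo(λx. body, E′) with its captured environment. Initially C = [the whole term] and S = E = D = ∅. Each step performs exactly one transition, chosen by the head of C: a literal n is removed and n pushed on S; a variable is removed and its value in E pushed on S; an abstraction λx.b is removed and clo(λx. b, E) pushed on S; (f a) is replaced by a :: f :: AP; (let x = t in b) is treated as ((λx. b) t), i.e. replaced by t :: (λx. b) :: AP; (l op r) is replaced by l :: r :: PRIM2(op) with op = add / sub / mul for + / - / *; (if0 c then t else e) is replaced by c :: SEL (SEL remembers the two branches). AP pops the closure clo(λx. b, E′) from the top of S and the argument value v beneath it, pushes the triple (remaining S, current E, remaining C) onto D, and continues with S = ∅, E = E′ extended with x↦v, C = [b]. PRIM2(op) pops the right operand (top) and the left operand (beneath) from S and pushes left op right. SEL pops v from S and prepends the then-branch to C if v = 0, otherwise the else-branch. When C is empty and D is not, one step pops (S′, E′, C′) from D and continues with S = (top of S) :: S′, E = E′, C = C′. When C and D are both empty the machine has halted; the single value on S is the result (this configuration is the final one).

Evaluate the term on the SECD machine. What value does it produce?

[0] ⟨S=∅; E=∅; C=[(-4 * (((λy. 7) -2) * (let v = 3 in -3)))]; D=∅⟩
[1] ⟨S=∅; E=∅; C=[-4 :: (((λy. 7) -2) * (let v = 3 in -3)) :: PRIM2(mul)]; D=∅⟩
[2] ⟨S=[-4]; E=∅; C=[(((λy. 7) -2) * (let v = 3 in -3)) :: PRIM2(mul)]; D=∅⟩
[3] ⟨S=[-4]; E=∅; C=[((λy. 7) -2) :: (let v = 3 in -3) :: PRIM2(mul) :: PRIM2(mul)]; D=∅⟩
[4] ⟨S=[-4]; E=∅; C=[-2 :: (λy. 7) :: AP :: (let v = 3 in -3) :: PRIM2(mul) :: PRIM2(mul)]; D=∅⟩
[5] ⟨S=[-2 :: -4]; E=∅; C=[(λy. 7) :: AP :: (let v = 3 in -3) :: PRIM2(mul) :: PRIM2(mul)]; D=∅⟩
[6] ⟨S=[clo(λy. 7, ∅) :: -2 :: -4]; E=∅; C=[AP :: (let v = 3 in -3) :: PRIM2(mul) :: PRIM2(mul)]; D=∅⟩
[7] ⟨S=∅; E={y↦-2}; C=[7]; D=[([-4], ∅, [(let v = 3 in -3) :: PRIM2(mul) :: PRIM2(mul)])]⟩
[8] ⟨S=[7]; E={y↦-2}; C=∅; D=[([-4], ∅, [(let v = 3 in -3) :: PRIM2(mul) :: PRIM2(mul)])]⟩
[9] ⟨S=[7 :: -4]; E=∅; C=[(let v = 3 in -3) :: PRIM2(mul) :: PRIM2(mul)]; D=∅⟩
[10] ⟨S=[7 :: -4]; E=∅; C=[3 :: (λv. -3) :: AP :: PRIM2(mul) :: PRIM2(mul)]; D=∅⟩
[11] ⟨S=[3 :: 7 :: -4]; E=∅; C=[(λv. -3) :: AP :: PRIM2(mul) :: PRIM2(mul)]; D=∅⟩
[12] ⟨S=[clo(λv. -3, ∅) :: 3 :: 7 :: -4]; E=∅; C=[AP :: PRIM2(mul) :: PRIM2(mul)]; D=∅⟩
[13] ⟨S=∅; E={v↦3}; C=[-3]; D=[([7 :: -4], ∅, [PRIM2(mul) :: PRIM2(mul)])]⟩
[14] ⟨S=[-3]; E={v↦3}; C=∅; D=[([7 :: -4], ∅, [PRIM2(mul) :: PRIM2(mul)])]⟩
[15] ⟨S=[-3 :: 7 :: -4]; E=∅; C=[PRIM2(mul) :: PRIM2(mul)]; D=∅⟩
[16] ⟨S=[-21 :: -4]; E=∅; C=[PRIM2(mul)]; D=∅⟩
[17] ⟨S=[84]; E=∅; C=∅; D=∅⟩
→ final value 84

Answer: 84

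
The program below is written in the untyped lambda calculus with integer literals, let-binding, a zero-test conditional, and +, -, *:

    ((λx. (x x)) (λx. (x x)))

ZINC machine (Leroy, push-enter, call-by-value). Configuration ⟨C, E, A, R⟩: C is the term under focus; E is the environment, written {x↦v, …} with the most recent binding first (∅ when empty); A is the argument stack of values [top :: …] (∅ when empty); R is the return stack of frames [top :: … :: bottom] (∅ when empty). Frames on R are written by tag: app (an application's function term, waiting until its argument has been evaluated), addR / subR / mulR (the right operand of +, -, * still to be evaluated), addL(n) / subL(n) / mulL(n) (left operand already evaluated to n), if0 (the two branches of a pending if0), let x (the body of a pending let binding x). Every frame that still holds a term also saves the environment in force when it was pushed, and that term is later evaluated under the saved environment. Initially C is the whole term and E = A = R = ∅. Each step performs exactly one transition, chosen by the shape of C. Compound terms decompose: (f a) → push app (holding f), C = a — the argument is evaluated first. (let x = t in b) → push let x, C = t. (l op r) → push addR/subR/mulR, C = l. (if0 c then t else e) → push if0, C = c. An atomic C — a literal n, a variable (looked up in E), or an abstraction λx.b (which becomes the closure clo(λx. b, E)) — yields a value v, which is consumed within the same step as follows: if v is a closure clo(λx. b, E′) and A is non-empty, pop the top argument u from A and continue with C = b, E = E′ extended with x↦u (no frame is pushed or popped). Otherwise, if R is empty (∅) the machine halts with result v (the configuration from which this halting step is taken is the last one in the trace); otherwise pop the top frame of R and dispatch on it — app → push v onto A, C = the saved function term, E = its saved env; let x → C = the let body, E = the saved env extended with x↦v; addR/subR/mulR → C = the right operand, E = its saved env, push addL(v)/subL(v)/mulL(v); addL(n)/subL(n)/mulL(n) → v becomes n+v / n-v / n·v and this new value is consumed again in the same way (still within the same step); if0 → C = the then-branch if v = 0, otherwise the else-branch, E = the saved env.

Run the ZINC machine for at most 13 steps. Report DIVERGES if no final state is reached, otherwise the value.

Answer: DIVERGES (no final state within 13 steps)

Execution trace:
0. ⟨C=((λx. (x x)) (λx. (x x))); E=∅; A=∅; R=∅⟩
1. ⟨C=(λx. (x x)); E=∅; A=∅; R=[app]⟩
2. ⟨C=(λx. (x x)); E=∅; A=[clo(λx. (x x), ∅)]; R=∅⟩
3. ⟨C=(x x); E={x↦clo(λx. (x x), ∅)}; A=∅; R=∅⟩
4. ⟨C=x; E={x↦clo(λx. (x x), ∅)}; A=∅; R=[app]⟩
5. ⟨C=x; E={x↦clo(λx. (x x), ∅)}; A=[clo(λx. (x x), ∅)]; R=∅⟩
… configuration repeats with period 3 (steps 3–5 recur indefinitely) …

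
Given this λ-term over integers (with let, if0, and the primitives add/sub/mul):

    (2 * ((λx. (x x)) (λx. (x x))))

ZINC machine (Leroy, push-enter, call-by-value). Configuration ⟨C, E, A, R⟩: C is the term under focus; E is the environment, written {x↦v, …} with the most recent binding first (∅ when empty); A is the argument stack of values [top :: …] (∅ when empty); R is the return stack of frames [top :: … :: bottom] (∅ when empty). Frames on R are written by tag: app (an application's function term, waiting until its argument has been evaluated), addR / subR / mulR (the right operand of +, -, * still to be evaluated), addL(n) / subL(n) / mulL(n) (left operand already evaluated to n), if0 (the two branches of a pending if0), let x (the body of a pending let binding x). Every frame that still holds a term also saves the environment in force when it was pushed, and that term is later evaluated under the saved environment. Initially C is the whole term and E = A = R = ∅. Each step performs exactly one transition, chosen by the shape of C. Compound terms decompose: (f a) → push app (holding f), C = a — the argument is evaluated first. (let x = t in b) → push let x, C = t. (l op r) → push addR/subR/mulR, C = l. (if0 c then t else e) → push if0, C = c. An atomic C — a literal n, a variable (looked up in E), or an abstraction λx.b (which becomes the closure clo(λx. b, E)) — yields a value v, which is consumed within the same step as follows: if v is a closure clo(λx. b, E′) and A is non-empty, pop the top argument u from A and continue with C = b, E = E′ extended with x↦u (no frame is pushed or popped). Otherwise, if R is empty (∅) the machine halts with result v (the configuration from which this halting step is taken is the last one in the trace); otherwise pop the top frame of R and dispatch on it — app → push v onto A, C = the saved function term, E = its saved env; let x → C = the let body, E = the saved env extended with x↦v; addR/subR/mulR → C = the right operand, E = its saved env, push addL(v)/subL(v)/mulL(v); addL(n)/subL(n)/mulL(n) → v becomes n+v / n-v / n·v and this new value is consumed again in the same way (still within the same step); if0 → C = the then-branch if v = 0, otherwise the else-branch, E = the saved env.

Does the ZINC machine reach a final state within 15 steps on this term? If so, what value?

Answer: DIVERGES (no final state within 15 steps)

Machine steps:
t=0: ⟨C=(2 * ((λx. (x x)) (λx. (x x)))); E=∅; A=∅; R=∅⟩
t=1: ⟨C=2; E=∅; A=∅; R=[mulR]⟩
t=2: ⟨C=((λx. (x x)) (λx. (x x))); E=∅; A=∅; R=[mulL(2)]⟩
t=3: ⟨C=(λx. (x x)); E=∅; A=∅; R=[app :: mulL(2)]⟩
t=4: ⟨C=(λx. (x x)); E=∅; A=[clo(λx. (x x), ∅)]; R=[mulL(2)]⟩
t=5: ⟨C=(x x); E={x↦clo(λx. (x x), ∅)}; A=∅; R=[mulL(2)]⟩
t=6: ⟨C=x; E={x↦clo(λx. (x x), ∅)}; A=∅; R=[app :: mulL(2)]⟩
t=7: ⟨C=x; E={x↦clo(λx. (x x), ∅)}; A=[clo(λx. (x x), ∅)]; R=[mulL(2)]⟩
… configuration repeats with period 3 (steps 5–7 recur indefinitely) …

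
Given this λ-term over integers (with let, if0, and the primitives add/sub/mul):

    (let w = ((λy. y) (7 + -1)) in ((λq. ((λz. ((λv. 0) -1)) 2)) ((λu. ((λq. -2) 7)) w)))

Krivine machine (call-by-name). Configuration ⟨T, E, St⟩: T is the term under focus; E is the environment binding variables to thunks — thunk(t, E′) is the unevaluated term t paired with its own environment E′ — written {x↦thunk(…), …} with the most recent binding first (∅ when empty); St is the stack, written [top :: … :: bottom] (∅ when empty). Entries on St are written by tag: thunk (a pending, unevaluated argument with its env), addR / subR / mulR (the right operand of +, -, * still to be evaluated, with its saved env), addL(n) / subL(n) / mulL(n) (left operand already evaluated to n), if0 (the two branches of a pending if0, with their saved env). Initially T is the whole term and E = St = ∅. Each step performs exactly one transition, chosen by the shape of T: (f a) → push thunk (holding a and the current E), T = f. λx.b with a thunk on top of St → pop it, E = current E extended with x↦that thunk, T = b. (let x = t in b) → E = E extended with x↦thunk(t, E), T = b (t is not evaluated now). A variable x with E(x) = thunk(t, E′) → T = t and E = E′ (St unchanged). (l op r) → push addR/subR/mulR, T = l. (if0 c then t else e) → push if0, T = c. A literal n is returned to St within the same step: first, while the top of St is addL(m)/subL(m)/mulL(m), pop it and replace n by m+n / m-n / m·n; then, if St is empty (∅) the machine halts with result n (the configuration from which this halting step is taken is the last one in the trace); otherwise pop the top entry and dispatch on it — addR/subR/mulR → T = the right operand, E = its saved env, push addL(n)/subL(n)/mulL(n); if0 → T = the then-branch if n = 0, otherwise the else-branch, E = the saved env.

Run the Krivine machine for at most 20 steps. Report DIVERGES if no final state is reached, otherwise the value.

step 0: <T=(let w = ((λy. y) (7 + -1)) in ((λq. ((λz. ((λv. 0) -1)) 2)) ((λu. ((λq. -2) 7)) w))), E=∅, St=∅>
step 1: <T=((λq. ((λz. ((λv. 0) -1)) 2)) ((λu. ((λq. -2) 7)) w)), E={w↦thunk(((λy. y) (7 + -1)), ∅)}, St=∅>
step 2: <T=(λq. ((λz. ((λv. 0) -1)) 2)), E={w↦thunk(((λy. y) (7 + -1)), ∅)}, St=[thunk]>
step 3: <T=((λz. ((λv. 0) -1)) 2), E={q↦thunk(((λu. ((λq. -2) 7)) w), {w↦thunk(((λy. y) (7 + -1)), ∅)}), w↦thunk(((λy. y) (7 + -1)), ∅)}, St=∅>
step 4: <T=(λz. ((λv. 0) -1)), E={q↦thunk(((λu. ((λq. -2) 7)) w), {w↦thunk(((λy. y) (7 + -1)), ∅)}), w↦thunk(((λy. y) (7 + -1)), ∅)}, St=[thunk]>
step 5: <T=((λv. 0) -1), E={z↦thunk(2, {q↦thunk(((λu. ((λq. -2) 7)) w), {w↦thunk(((λy. y) (7 + -1)), ∅)}), w↦thunk(((λy. y) (7 + -1)), ∅)}), q↦thunk(((λu. ((λq. -2) 7)) w), {w↦thunk(((λy. y) (7 + -1)), ∅)}), w↦thunk(((λy. y) (7 + -1)), ∅)}, St=∅>
step 6: <T=(λv. 0), E={z↦thunk(2, {q↦thunk(((λu. ((λq. -2) 7)) w), {w↦thunk(((λy. y) (7 + -1)), ∅)}), w↦thunk(((λy. y) (7 + -1)), ∅)}), q↦thunk(((λu. ((λq. -2) 7)) w), {w↦thunk(((λy. y) (7 + -1)), ∅)}), w↦thunk(((λy. y) (7 + -1)), ∅)}, St=[thunk]>
step 7: <T=0, E={v↦thunk(-1, {z↦thunk(2, {q↦thunk(((λu. ((λq. -2) 7)) w), {w↦thunk(((λy. y) (7 + -1)), ∅)}), w↦thunk(((λy. y) (7 + -1)), ∅)}), q↦thunk(((λu. ((λq. -2) 7)) w), {w↦thunk(((λy. y) (7 + -1)), ∅)}), w↦thunk(((λy. y) (7 + -1)), ∅)}), z↦thunk(2, {q↦thunk(((λu. ((λq. -2) 7)) w), {w↦thunk(((λy. y) (7 + -1)), ∅)}), w↦thunk(((λy. y) (7 + -1)), ∅)}), q↦thunk(((λu. ((λq. -2) 7)) w), {w↦thunk(((λy. y) (7 + -1)), ∅)}), w↦thunk(((λy. y) (7 + -1)), ∅)}, St=∅>
→ final value 0

Answer: 0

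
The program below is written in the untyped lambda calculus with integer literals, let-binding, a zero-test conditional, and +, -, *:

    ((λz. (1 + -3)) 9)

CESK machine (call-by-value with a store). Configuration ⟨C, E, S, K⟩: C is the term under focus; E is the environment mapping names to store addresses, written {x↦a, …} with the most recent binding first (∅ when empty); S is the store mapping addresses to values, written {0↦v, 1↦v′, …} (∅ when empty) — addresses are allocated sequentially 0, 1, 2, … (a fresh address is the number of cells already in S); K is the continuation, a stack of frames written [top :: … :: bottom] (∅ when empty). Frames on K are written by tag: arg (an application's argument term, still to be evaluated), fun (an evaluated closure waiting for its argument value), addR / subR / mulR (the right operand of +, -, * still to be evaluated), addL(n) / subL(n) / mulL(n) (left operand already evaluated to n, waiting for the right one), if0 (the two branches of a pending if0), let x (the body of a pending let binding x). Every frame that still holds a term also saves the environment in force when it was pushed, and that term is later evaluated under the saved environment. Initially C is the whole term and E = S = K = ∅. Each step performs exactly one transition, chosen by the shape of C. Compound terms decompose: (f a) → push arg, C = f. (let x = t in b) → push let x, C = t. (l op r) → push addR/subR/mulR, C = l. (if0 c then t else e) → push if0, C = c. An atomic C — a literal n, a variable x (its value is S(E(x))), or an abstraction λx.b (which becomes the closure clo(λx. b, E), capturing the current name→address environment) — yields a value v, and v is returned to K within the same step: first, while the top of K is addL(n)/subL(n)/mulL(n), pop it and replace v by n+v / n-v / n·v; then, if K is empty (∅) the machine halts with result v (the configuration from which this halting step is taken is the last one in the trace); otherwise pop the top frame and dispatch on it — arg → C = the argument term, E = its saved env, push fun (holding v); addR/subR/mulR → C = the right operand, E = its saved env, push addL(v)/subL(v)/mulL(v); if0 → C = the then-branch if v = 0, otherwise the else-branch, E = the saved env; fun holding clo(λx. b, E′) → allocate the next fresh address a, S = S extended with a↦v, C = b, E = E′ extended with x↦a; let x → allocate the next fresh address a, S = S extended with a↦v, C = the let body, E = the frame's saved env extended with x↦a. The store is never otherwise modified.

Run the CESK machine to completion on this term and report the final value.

Answer: -2

Derivation:
step 0: [C=((λz. (1 + -3)) 9) | E=∅ | S=∅ | K=∅]
step 1: [C=(λz. (1 + -3)) | E=∅ | S=∅ | K=[arg]]
step 2: [C=9 | E=∅ | S=∅ | K=[fun]]
step 3: [C=(1 + -3) | E={z↦0} | S={0↦9} | K=∅]
step 4: [C=1 | E={z↦0} | S={0↦9} | K=[addR]]
step 5: [C=-3 | E={z↦0} | S={0↦9} | K=[addL(1)]]
→ final value -2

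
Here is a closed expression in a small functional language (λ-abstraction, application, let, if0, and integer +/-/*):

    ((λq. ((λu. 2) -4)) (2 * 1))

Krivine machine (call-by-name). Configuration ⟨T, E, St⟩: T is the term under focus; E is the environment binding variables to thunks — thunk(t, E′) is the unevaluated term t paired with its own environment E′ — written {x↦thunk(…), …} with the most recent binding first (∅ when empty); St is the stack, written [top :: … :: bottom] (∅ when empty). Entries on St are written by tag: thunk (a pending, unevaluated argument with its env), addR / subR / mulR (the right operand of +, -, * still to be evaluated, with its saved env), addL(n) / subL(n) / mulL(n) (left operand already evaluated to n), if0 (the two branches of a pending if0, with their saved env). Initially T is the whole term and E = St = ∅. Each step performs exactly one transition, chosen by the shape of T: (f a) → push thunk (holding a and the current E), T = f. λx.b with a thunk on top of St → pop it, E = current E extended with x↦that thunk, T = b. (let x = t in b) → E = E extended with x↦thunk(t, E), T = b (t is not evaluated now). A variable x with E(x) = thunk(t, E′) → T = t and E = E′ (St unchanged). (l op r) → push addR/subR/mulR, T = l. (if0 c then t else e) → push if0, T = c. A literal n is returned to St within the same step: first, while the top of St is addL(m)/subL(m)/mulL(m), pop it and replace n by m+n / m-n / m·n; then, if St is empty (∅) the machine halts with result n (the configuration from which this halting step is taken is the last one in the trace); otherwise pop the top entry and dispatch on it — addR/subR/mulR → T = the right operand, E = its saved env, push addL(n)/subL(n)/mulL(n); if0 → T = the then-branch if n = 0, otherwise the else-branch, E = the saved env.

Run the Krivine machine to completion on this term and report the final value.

Answer: 2

Execution trace:
[0] <T=((λq. ((λu. 2) -4)) (2 * 1)), E=∅, St=∅>
[1] <T=(λq. ((λu. 2) -4)), E=∅, St=[thunk]>
[2] <T=((λu. 2) -4), E={q↦thunk((2 * 1), ∅)}, St=∅>
[3] <T=(λu. 2), E={q↦thunk((2 * 1), ∅)}, St=[thunk]>
[4] <T=2, E={u↦thunk(-4, {q↦thunk((2 * 1), ∅)}), q↦thunk((2 * 1), ∅)}, St=∅>
→ final value 2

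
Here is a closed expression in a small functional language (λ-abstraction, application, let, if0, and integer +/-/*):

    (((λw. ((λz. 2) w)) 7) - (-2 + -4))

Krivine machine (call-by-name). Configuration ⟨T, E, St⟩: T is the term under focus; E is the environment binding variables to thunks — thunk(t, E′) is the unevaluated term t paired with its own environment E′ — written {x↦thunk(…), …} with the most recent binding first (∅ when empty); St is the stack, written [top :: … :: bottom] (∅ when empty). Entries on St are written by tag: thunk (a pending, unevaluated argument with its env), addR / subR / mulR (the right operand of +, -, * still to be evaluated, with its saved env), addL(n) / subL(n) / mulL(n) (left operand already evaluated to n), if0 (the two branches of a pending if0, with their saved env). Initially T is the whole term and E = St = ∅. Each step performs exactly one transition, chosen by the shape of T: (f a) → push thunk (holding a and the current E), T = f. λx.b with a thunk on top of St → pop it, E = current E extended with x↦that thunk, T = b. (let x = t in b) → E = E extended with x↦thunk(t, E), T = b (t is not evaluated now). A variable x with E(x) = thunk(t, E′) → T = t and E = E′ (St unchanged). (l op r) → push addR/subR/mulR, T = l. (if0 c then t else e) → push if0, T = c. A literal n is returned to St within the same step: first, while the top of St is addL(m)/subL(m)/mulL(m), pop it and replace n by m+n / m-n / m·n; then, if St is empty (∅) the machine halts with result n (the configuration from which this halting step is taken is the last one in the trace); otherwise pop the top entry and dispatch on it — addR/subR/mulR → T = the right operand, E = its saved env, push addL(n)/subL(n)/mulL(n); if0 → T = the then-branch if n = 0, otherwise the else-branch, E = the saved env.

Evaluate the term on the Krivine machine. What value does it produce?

Answer: 8

Machine steps:
0. [T=(((λw. ((λz. 2) w)) 7) - (-2 + -4)) | E=∅ | St=∅]
1. [T=((λw. ((λz. 2) w)) 7) | E=∅ | St=[subR]]
2. [T=(λw. ((λz. 2) w)) | E=∅ | St=[thunk :: subR]]
3. [T=((λz. 2) w) | E={w↦thunk(7, ∅)} | St=[subR]]
4. [T=(λz. 2) | E={w↦thunk(7, ∅)} | St=[thunk :: subR]]
5. [T=2 | E={z↦thunk(w, {w↦thunk(7, ∅)}), w↦thunk(7, ∅)} | St=[subR]]
6. [T=(-2 + -4) | E=∅ | St=[subL(2)]]
7. [T=-2 | E=∅ | St=[addR :: subL(2)]]
8. [T=-4 | E=∅ | St=[addL(-2) :: subL(2)]]
→ final value 8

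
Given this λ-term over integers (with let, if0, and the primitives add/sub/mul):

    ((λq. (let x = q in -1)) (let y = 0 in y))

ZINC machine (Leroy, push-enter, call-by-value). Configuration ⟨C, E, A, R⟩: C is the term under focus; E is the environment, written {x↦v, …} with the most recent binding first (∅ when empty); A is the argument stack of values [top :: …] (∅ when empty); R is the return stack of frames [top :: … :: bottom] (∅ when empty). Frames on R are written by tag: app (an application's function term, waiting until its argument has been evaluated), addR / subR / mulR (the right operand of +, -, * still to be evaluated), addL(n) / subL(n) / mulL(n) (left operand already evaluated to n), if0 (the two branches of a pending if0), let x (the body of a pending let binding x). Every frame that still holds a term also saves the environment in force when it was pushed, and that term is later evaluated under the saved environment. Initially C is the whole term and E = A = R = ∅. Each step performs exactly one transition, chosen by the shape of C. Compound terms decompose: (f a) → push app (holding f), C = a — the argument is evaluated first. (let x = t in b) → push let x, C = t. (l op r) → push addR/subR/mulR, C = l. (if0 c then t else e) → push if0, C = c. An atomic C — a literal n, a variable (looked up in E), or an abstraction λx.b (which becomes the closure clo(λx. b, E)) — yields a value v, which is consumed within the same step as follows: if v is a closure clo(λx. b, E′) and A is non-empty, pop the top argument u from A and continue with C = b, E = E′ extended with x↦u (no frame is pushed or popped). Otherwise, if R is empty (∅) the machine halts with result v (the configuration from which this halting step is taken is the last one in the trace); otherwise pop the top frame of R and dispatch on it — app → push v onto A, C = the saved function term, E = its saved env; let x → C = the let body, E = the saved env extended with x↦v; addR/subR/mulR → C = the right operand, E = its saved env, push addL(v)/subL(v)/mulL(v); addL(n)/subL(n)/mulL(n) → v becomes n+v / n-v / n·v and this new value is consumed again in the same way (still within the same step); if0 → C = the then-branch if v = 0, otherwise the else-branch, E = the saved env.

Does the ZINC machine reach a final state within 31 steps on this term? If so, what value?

Answer: -1

Derivation:
0. ⟨C=((λq. (let x = q in -1)) (let y = 0 in y)); E=∅; A=∅; R=∅⟩
1. ⟨C=(let y = 0 in y); E=∅; A=∅; R=[app]⟩
2. ⟨C=0; E=∅; A=∅; R=[let y :: app]⟩
3. ⟨C=y; E={y↦0}; A=∅; R=[app]⟩
4. ⟨C=(λq. (let x = q in -1)); E=∅; A=[0]; R=∅⟩
5. ⟨C=(let x = q in -1); E={q↦0}; A=∅; R=∅⟩
6. ⟨C=q; E={q↦0}; A=∅; R=[let x]⟩
7. ⟨C=-1; E={x↦0, q↦0}; A=∅; R=∅⟩
→ final value -1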